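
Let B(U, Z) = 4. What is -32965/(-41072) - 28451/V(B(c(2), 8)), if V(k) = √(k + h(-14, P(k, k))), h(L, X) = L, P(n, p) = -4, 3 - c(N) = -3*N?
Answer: 32965/41072 + 28451*I*√10/10 ≈ 0.80262 + 8997.0*I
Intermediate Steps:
c(N) = 3 + 3*N (c(N) = 3 - (-3)*N = 3 + 3*N)
V(k) = √(-14 + k) (V(k) = √(k - 14) = √(-14 + k))
-32965/(-41072) - 28451/V(B(c(2), 8)) = -32965/(-41072) - 28451/√(-14 + 4) = -32965*(-1/41072) - 28451*(-I*√10/10) = 32965/41072 - 28451*(-I*√10/10) = 32965/41072 - (-28451)*I*√10/10 = 32965/41072 + 28451*I*√10/10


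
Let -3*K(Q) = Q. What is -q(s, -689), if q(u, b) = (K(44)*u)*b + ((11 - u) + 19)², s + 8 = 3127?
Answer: -123181367/3 ≈ -4.1060e+7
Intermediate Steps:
s = 3119 (s = -8 + 3127 = 3119)
K(Q) = -Q/3
q(u, b) = (30 - u)² - 44*b*u/3 (q(u, b) = ((-⅓*44)*u)*b + ((11 - u) + 19)² = (-44*u/3)*b + (30 - u)² = -44*b*u/3 + (30 - u)² = (30 - u)² - 44*b*u/3)
-q(s, -689) = -((-30 + 3119)² - 44/3*(-689)*3119) = -(3089² + 94555604/3) = -(9541921 + 94555604/3) = -1*123181367/3 = -123181367/3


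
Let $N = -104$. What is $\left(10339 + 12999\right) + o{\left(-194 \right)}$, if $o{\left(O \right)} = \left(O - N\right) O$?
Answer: $40798$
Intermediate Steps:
$o{\left(O \right)} = O \left(104 + O\right)$ ($o{\left(O \right)} = \left(O - -104\right) O = \left(O + 104\right) O = \left(104 + O\right) O = O \left(104 + O\right)$)
$\left(10339 + 12999\right) + o{\left(-194 \right)} = \left(10339 + 12999\right) - 194 \left(104 - 194\right) = 23338 - -17460 = 23338 + 17460 = 40798$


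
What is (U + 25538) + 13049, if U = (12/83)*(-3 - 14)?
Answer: 3202517/83 ≈ 38585.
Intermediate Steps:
U = -204/83 (U = (12*(1/83))*(-17) = (12/83)*(-17) = -204/83 ≈ -2.4578)
(U + 25538) + 13049 = (-204/83 + 25538) + 13049 = 2119450/83 + 13049 = 3202517/83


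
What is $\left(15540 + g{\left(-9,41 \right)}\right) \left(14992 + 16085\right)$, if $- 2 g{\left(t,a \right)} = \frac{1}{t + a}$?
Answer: $\frac{30907910043}{64} \approx 4.8294 \cdot 10^{8}$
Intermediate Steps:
$g{\left(t,a \right)} = - \frac{1}{2 \left(a + t\right)}$ ($g{\left(t,a \right)} = - \frac{1}{2 \left(t + a\right)} = - \frac{1}{2 \left(a + t\right)}$)
$\left(15540 + g{\left(-9,41 \right)}\right) \left(14992 + 16085\right) = \left(15540 - \frac{1}{2 \cdot 41 + 2 \left(-9\right)}\right) \left(14992 + 16085\right) = \left(15540 - \frac{1}{82 - 18}\right) 31077 = \left(15540 - \frac{1}{64}\right) 31077 = \frac{994559}{64} \cdot 31077 = \frac{30907910043}{64}$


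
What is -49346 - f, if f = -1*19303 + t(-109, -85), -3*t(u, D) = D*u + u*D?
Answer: -71599/3 ≈ -23866.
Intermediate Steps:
t(u, D) = -2*D*u/3 (t(u, D) = -(D*u + u*D)/3 = -(D*u + D*u)/3 = -2*D*u/3)
f = -76439/3 (f = -1*19303 - ⅔*(-85)*(-109) = -19303 - 18530/3 = -76439/3 ≈ -25480.)
-49346 - f = -49346 - 1*(-76439/3) = -49346 + 76439/3 = -71599/3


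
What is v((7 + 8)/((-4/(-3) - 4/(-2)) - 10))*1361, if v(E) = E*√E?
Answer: -36747*I/8 ≈ -4593.4*I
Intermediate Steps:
v(E) = E^(3/2)
v((7 + 8)/((-4/(-3) - 4/(-2)) - 10))*1361 = ((7 + 8)/((-4/(-3) - 4/(-2)) - 10))^(3/2)*1361 = (15/((-4*(-⅓) - 4*(-½)) - 10))^(3/2)*1361 = (15/((4/3 + 2) - 10))^(3/2)*1361 = (15/(10/3 - 10))^(3/2)*1361 = (15/(-20/3))^(3/2)*1361 = (15*(-3/20))^(3/2)*1361 = (-9/4)^(3/2)*1361 = -27*I/8*1361 = -36747*I/8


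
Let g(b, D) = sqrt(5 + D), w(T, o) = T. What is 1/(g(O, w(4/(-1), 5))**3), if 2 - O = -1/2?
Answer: 1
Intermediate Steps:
O = 5/2 (O = 2 - (-1)/2 = 2 - 1*(-1/2) = 2 + 1/2 = 5/2 ≈ 2.5000)
1/(g(O, w(4/(-1), 5))**3) = 1/((sqrt(5 + 4/(-1)))**3) = 1/((sqrt(5 + 4*(-1)))**3) = 1/((sqrt(5 - 4))**3) = 1/((sqrt(1))**3) = 1/(1**3) = 1/1 = 1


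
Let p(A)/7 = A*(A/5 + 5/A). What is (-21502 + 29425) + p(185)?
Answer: 55873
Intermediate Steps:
p(A) = 7*A*(5/A + A/5) (p(A) = 7*(A*(A/5 + 5/A)) = 7*(A*(5/A + A/5)) = 7*A*(5/A + A/5))
(-21502 + 29425) + p(185) = (-21502 + 29425) + (35 + (7/5)*185**2) = 7923 + (35 + (7/5)*34225) = 7923 + (35 + 47915) = 7923 + 47950 = 55873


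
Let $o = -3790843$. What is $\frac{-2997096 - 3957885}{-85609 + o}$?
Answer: $\frac{6954981}{3876452} \approx 1.7942$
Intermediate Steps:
$\frac{-2997096 - 3957885}{-85609 + o} = \frac{-2997096 - 3957885}{-85609 - 3790843} = - \frac{6954981}{-3876452} = \left(-6954981\right) \left(- \frac{1}{3876452}\right) = \frac{6954981}{3876452}$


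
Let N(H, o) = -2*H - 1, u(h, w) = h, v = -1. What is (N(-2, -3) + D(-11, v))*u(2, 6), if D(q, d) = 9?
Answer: 24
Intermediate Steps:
N(H, o) = -1 - 2*H
(N(-2, -3) + D(-11, v))*u(2, 6) = ((-1 - 2*(-2)) + 9)*2 = ((-1 + 4) + 9)*2 = (3 + 9)*2 = 12*2 = 24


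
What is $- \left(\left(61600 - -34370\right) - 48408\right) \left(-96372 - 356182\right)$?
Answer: $21524373348$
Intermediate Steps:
$- \left(\left(61600 - -34370\right) - 48408\right) \left(-96372 - 356182\right) = - \left(\left(61600 + 34370\right) - 48408\right) \left(-452554\right) = - \left(95970 - 48408\right) \left(-452554\right) = - 47562 \left(-452554\right) = \left(-1\right) \left(-21524373348\right) = 21524373348$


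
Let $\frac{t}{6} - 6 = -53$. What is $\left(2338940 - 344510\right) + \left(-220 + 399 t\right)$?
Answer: $1881692$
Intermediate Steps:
$t = -282$ ($t = 36 + 6 \left(-53\right) = 36 - 318 = -282$)
$\left(2338940 - 344510\right) + \left(-220 + 399 t\right) = \left(2338940 - 344510\right) + \left(-220 + 399 \left(-282\right)\right) = 1994430 - 112738 = 1881692$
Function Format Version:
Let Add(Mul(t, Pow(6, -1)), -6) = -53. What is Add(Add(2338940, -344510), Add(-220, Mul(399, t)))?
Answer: 1881692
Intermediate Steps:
t = -282 (t = Add(36, Mul(6, -53)) = Add(36, -318) = -282)
Add(Add(2338940, -344510), Add(-220, Mul(399, t))) = Add(Add(2338940, -344510), Add(-220, Mul(399, -282))) = Add(1994430, Add(-220, -112518)) = Add(1994430, -112738) = 1881692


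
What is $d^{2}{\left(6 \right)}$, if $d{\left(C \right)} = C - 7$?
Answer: $1$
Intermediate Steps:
$d{\left(C \right)} = -7 + C$
$d^{2}{\left(6 \right)} = \left(-7 + 6\right)^{2} = \left(-1\right)^{2} = 1$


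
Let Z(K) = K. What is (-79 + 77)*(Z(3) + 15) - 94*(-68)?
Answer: 6356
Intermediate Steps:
(-79 + 77)*(Z(3) + 15) - 94*(-68) = (-79 + 77)*(3 + 15) - 94*(-68) = -2*18 + 6392 = -36 + 6392 = 6356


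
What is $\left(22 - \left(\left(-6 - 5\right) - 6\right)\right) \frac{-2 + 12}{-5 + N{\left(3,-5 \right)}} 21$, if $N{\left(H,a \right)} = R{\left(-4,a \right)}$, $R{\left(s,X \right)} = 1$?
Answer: $- \frac{4095}{2} \approx -2047.5$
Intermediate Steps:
$N{\left(H,a \right)} = 1$
$\left(22 - \left(\left(-6 - 5\right) - 6\right)\right) \frac{-2 + 12}{-5 + N{\left(3,-5 \right)}} 21 = \left(22 - \left(\left(-6 - 5\right) - 6\right)\right) \frac{-2 + 12}{-5 + 1} \cdot 21 = \left(22 - \left(-11 - 6\right)\right) \frac{10}{-4} \cdot 21 = \left(22 - -17\right) 10 \left(- \frac{1}{4}\right) 21 = \left(22 + 17\right) \left(- \frac{5}{2}\right) 21 = 39 \left(- \frac{5}{2}\right) 21 = \left(- \frac{195}{2}\right) 21 = - \frac{4095}{2}$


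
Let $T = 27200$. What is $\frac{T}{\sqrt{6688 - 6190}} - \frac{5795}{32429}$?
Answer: $- \frac{5795}{32429} + \frac{13600 \sqrt{498}}{249} \approx 1218.7$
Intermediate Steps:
$\frac{T}{\sqrt{6688 - 6190}} - \frac{5795}{32429} = \frac{27200}{\sqrt{6688 - 6190}} - \frac{5795}{32429} = \frac{27200}{\sqrt{498}} - \frac{5795}{32429} = 27200 \frac{\sqrt{498}}{498} - \frac{5795}{32429} = \frac{13600 \sqrt{498}}{249} - \frac{5795}{32429} = - \frac{5795}{32429} + \frac{13600 \sqrt{498}}{249}$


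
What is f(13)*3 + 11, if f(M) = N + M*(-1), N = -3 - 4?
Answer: -49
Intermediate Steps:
N = -7
f(M) = -7 - M (f(M) = -7 + M*(-1) = -7 - M)
f(13)*3 + 11 = (-7 - 1*13)*3 + 11 = (-7 - 13)*3 + 11 = -20*3 + 11 = -60 + 11 = -49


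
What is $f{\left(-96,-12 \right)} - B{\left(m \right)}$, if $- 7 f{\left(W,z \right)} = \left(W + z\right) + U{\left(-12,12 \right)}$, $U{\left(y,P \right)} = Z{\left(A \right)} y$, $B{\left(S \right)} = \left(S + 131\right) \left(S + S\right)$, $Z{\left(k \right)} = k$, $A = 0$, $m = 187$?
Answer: $- \frac{832416}{7} \approx -1.1892 \cdot 10^{5}$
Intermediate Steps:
$B{\left(S \right)} = 2 S \left(131 + S\right)$ ($B{\left(S \right)} = \left(131 + S\right) 2 S = 2 S \left(131 + S\right)$)
$U{\left(y,P \right)} = 0$ ($U{\left(y,P \right)} = 0 y = 0$)
$f{\left(W,z \right)} = - \frac{W}{7} - \frac{z}{7}$ ($f{\left(W,z \right)} = - \frac{\left(W + z\right) + 0}{7} = - \frac{W + z}{7} = - \frac{W}{7} - \frac{z}{7}$)
$f{\left(-96,-12 \right)} - B{\left(m \right)} = \left(\left(- \frac{1}{7}\right) \left(-96\right) - - \frac{12}{7}\right) - 2 \cdot 187 \left(131 + 187\right) = \left(\frac{96}{7} + \frac{12}{7}\right) - 2 \cdot 187 \cdot 318 = \frac{108}{7} - 118932 = - \frac{832416}{7}$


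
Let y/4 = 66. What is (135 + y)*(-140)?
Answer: -55860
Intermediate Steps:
y = 264 (y = 4*66 = 264)
(135 + y)*(-140) = (135 + 264)*(-140) = 399*(-140) = -55860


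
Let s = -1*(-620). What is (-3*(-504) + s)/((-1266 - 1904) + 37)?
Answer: -164/241 ≈ -0.68050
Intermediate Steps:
s = 620
(-3*(-504) + s)/((-1266 - 1904) + 37) = (-3*(-504) + 620)/((-1266 - 1904) + 37) = (1512 + 620)/(-3170 + 37) = 2132/(-3133) = 2132*(-1/3133) = -164/241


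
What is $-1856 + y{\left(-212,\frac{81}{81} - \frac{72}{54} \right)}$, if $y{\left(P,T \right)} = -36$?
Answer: $-1892$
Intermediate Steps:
$-1856 + y{\left(-212,\frac{81}{81} - \frac{72}{54} \right)} = -1856 - 36 = -1892$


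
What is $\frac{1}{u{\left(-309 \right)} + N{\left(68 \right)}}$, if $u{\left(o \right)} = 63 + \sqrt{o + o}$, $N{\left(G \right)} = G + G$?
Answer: $\frac{199}{40219} - \frac{i \sqrt{618}}{40219} \approx 0.0049479 - 0.00061811 i$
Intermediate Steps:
$N{\left(G \right)} = 2 G$
$u{\left(o \right)} = 63 + \sqrt{2} \sqrt{o}$ ($u{\left(o \right)} = 63 + \sqrt{2 o} = 63 + \sqrt{2} \sqrt{o}$)
$\frac{1}{u{\left(-309 \right)} + N{\left(68 \right)}} = \frac{1}{\left(63 + \sqrt{2} \sqrt{-309}\right) + 2 \cdot 68} = \frac{1}{\left(63 + \sqrt{2} i \sqrt{309}\right) + 136} = \frac{1}{\left(63 + i \sqrt{618}\right) + 136} = \frac{1}{199 + i \sqrt{618}}$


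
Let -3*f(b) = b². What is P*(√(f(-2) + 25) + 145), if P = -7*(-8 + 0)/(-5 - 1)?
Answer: -4060/3 - 28*√213/9 ≈ -1398.7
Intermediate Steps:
f(b) = -b²/3
P = -28/3 (P = -(-56)/(-6) = -(-56)*(-1)/6 = -7*4/3 = -28/3 ≈ -9.3333)
P*(√(f(-2) + 25) + 145) = -28*(√(-⅓*(-2)² + 25) + 145)/3 = -28*(√(-⅓*4 + 25) + 145)/3 = -28*(√(-4/3 + 25) + 145)/3 = -28*(√(71/3) + 145)/3 = -28*(√213/3 + 145)/3 = -28*(145 + √213/3)/3 = -4060/3 - 28*√213/9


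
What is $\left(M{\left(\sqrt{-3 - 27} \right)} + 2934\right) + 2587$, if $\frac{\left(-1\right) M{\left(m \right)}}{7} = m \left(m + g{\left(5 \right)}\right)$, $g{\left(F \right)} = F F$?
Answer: $5731 - 175 i \sqrt{30} \approx 5731.0 - 958.51 i$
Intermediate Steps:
$g{\left(F \right)} = F^{2}$
$M{\left(m \right)} = - 7 m \left(25 + m\right)$ ($M{\left(m \right)} = - 7 m \left(m + 5^{2}\right) = - 7 m \left(m + 25\right) = - 7 m \left(25 + m\right)$)
$\left(M{\left(\sqrt{-3 - 27} \right)} + 2934\right) + 2587 = \left(- 7 \sqrt{-3 - 27} \left(25 + \sqrt{-3 - 27}\right) + 2934\right) + 2587 = \left(- 7 \sqrt{-30} \left(25 + \sqrt{-30}\right) + 2934\right) + 2587 = \left(- 7 i \sqrt{30} \left(25 + i \sqrt{30}\right) + 2934\right) + 2587 = \left(2934 - 7 i \sqrt{30} \left(25 + i \sqrt{30}\right)\right) + 2587 = 5521 - 7 i \sqrt{30} \left(25 + i \sqrt{30}\right)$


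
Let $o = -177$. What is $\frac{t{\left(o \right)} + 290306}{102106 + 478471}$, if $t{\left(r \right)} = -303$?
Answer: $\frac{290003}{580577} \approx 0.49951$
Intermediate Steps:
$\frac{t{\left(o \right)} + 290306}{102106 + 478471} = \frac{-303 + 290306}{102106 + 478471} = \frac{290003}{580577}$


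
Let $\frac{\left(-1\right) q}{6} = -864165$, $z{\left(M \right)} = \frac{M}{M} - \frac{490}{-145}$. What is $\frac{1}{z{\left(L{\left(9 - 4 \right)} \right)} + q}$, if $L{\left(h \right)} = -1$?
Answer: $\frac{29}{150364837} \approx 1.9286 \cdot 10^{-7}$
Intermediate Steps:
$z{\left(M \right)} = \frac{127}{29}$ ($z{\left(M \right)} = 1 - - \frac{98}{29} = 1 + \frac{98}{29} = \frac{127}{29}$)
$q = 5184990$ ($q = \left(-6\right) \left(-864165\right) = 5184990$)
$\frac{1}{z{\left(L{\left(9 - 4 \right)} \right)} + q} = \frac{1}{\frac{127}{29} + 5184990} = \frac{1}{\frac{150364837}{29}} = \frac{29}{150364837}$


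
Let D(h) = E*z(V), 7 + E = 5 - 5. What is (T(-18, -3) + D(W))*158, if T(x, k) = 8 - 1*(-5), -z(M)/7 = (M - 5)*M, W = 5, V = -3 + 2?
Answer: 48506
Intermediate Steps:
V = -1
z(M) = -7*M*(-5 + M) (z(M) = -7*(M - 5)*M = -7*(-5 + M)*M = -7*M*(-5 + M))
E = -7 (E = -7 + (5 - 5) = -7 + 0 = -7)
T(x, k) = 13 (T(x, k) = 8 + 5 = 13)
D(h) = 294 (D(h) = -49*(-1)*(5 - 1*(-1)) = -49*(-1)*(5 + 1) = -49*(-1)*6 = -7*(-42) = 294)
(T(-18, -3) + D(W))*158 = (13 + 294)*158 = 307*158 = 48506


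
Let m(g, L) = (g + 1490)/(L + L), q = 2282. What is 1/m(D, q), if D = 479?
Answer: 4564/1969 ≈ 2.3179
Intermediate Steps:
m(g, L) = (1490 + g)/(2*L) (m(g, L) = (1490 + g)/((2*L)) = (1490 + g)*(1/(2*L)) = (1490 + g)/(2*L))
1/m(D, q) = 1/((½)*(1490 + 479)/2282) = 1/((½)*(1/2282)*1969) = 1/(1969/4564) = 4564/1969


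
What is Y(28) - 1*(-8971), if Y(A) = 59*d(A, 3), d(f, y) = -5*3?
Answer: 8086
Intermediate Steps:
d(f, y) = -15
Y(A) = -885 (Y(A) = 59*(-15) = -885)
Y(28) - 1*(-8971) = -885 - 1*(-8971) = -885 + 8971 = 8086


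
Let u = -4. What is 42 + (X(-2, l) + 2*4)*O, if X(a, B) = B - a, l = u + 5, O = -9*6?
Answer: -552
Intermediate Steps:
O = -54
l = 1 (l = -4 + 5 = 1)
42 + (X(-2, l) + 2*4)*O = 42 + ((1 - 1*(-2)) + 2*4)*(-54) = 42 + ((1 + 2) + 8)*(-54) = 42 + (3 + 8)*(-54) = 42 + 11*(-54) = 42 - 594 = -552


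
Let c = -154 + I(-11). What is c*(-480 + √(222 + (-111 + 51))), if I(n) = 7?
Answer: 70560 - 1323*√2 ≈ 68689.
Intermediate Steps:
c = -147 (c = -154 + 7 = -147)
c*(-480 + √(222 + (-111 + 51))) = -147*(-480 + √(222 + (-111 + 51))) = -147*(-480 + √(222 - 60)) = -147*(-480 + √162) = -147*(-480 + 9*√2) = 70560 - 1323*√2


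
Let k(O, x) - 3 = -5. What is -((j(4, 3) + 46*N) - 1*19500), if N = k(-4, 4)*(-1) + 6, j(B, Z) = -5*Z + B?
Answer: 19143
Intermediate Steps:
k(O, x) = -2 (k(O, x) = 3 - 5 = -2)
j(B, Z) = B - 5*Z
N = 8 (N = -2*(-1) + 6 = 2 + 6 = 8)
-((j(4, 3) + 46*N) - 1*19500) = -(((4 - 5*3) + 46*8) - 1*19500) = -(((4 - 15) + 368) - 19500) = -((-11 + 368) - 19500) = -(357 - 19500) = -1*(-19143) = 19143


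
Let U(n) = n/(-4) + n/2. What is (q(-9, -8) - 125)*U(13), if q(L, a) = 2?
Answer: -1599/4 ≈ -399.75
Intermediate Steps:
U(n) = n/4 (U(n) = n*(-1/4) + n*(1/2) = -n/4 + n/2 = n/4)
(q(-9, -8) - 125)*U(13) = (2 - 125)*((1/4)*13) = -123*13/4 = -1599/4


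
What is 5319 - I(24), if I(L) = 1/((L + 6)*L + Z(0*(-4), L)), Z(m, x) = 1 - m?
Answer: 3834998/721 ≈ 5319.0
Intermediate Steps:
I(L) = 1/(1 + L*(6 + L)) (I(L) = 1/((L + 6)*L + (1 - 0*(-4))) = 1/((6 + L)*L + (1 - 1*0)) = 1/(L*(6 + L) + (1 + 0)) = 1/(L*(6 + L) + 1) = 1/(1 + L*(6 + L)))
5319 - I(24) = 5319 - 1/(1 + 24² + 6*24) = 5319 - 1/(1 + 576 + 144) = 5319 - 1/721 = 3834998/721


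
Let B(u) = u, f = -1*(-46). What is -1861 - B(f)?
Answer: -1907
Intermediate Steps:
f = 46
-1861 - B(f) = -1861 - 1*46 = -1861 - 46 = -1907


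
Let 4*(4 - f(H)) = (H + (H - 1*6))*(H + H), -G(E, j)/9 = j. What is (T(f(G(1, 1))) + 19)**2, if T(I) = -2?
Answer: 289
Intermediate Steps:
G(E, j) = -9*j
f(H) = 4 - H*(-6 + 2*H)/2 (f(H) = 4 - (H + (H - 1*6))*(H + H)/4 = 4 - (H + (H - 6))*2*H/4 = 4 - (H + (-6 + H))*2*H/4 = 4 - (-6 + 2*H)*2*H/4 = 4 - H*(-6 + 2*H)/2)
(T(f(G(1, 1))) + 19)**2 = (-2 + 19)**2 = 17**2 = 289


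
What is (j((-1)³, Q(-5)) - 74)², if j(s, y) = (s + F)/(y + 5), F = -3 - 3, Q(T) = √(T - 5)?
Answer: (-87369*I + 55796*√10)/(5*(-3*I + 2*√10)) ≈ 5624.6 - 94.868*I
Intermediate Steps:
Q(T) = √(-5 + T)
F = -6
j(s, y) = (-6 + s)/(5 + y) (j(s, y) = (s - 6)/(y + 5) = (-6 + s)/(5 + y))
(j((-1)³, Q(-5)) - 74)² = ((-6 + (-1)³)/(5 + √(-5 - 5)) - 74)² = ((-6 - 1)/(5 + √(-10)) - 74)² = (-7/(5 + I*√10) - 74)² = (-74 - 7/(5 + I*√10))²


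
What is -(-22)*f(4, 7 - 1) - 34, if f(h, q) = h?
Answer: 54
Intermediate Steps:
-(-22)*f(4, 7 - 1) - 34 = -(-22)*4 - 34 = -22*(-4) - 34 = 88 - 34 = 54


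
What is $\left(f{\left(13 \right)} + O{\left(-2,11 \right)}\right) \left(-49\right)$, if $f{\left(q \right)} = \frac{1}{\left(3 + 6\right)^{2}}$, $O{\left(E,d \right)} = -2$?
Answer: $\frac{7889}{81} \approx 97.395$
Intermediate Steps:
$f{\left(q \right)} = \frac{1}{81}$ ($f{\left(q \right)} = \frac{1}{9^{2}} = \frac{1}{81}$)
$\left(f{\left(13 \right)} + O{\left(-2,11 \right)}\right) \left(-49\right) = \left(\frac{1}{81} - 2\right) \left(-49\right) = \left(- \frac{161}{81}\right) \left(-49\right) = \frac{7889}{81}$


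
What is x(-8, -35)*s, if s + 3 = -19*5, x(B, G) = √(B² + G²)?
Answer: -98*√1289 ≈ -3518.5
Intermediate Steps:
s = -98 (s = -3 - 19*5 = -3 - 95 = -98)
x(-8, -35)*s = √((-8)² + (-35)²)*(-98) = √(64 + 1225)*(-98) = √1289*(-98) = -98*√1289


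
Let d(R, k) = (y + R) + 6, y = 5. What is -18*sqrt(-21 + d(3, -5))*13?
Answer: -234*I*sqrt(7) ≈ -619.11*I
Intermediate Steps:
d(R, k) = 11 + R (d(R, k) = (5 + R) + 6 = 11 + R)
-18*sqrt(-21 + d(3, -5))*13 = -18*sqrt(-21 + (11 + 3))*13 = -18*sqrt(-21 + 14)*13 = -18*I*sqrt(7)*13 = -234*I*sqrt(7)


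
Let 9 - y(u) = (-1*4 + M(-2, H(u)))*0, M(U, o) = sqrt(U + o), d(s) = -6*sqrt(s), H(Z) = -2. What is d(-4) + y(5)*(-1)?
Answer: -9 - 12*I ≈ -9.0 - 12.0*I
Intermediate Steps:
y(u) = 9 (y(u) = 9 - (-1*4 + sqrt(-2 - 2))*0 = 9 - (-4 + sqrt(-4))*0 = 9 - (-4 + 2*I)*0 = 9 - 1*0 = 9 + 0 = 9)
d(-4) + y(5)*(-1) = -12*I + 9*(-1) = -12*I - 9 = -9 - 12*I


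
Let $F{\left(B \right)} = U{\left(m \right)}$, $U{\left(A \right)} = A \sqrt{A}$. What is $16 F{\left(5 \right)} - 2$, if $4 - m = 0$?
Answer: $126$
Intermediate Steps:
$m = 4$ ($m = 4 - 0 = 4 + 0 = 4$)
$U{\left(A \right)} = A^{\frac{3}{2}}$
$F{\left(B \right)} = 8$ ($F{\left(B \right)} = 4^{\frac{3}{2}} = 8$)
$16 F{\left(5 \right)} - 2 = 16 \cdot 8 - 2 = 128 - 2 = 126$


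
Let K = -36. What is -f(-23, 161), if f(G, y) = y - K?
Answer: -197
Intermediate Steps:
f(G, y) = 36 + y (f(G, y) = y - 1*(-36) = y + 36 = 36 + y)
-f(-23, 161) = -(36 + 161) = -1*197 = -197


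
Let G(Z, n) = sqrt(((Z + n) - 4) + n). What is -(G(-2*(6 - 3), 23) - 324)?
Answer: 318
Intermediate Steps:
G(Z, n) = sqrt(-4 + Z + 2*n) (G(Z, n) = sqrt((-4 + Z + n) + n) = sqrt(-4 + Z + 2*n))
-(G(-2*(6 - 3), 23) - 324) = -(sqrt(-4 - 2*(6 - 3) + 2*23) - 324) = -(sqrt(-4 - 2*3 + 46) - 324) = -(sqrt(-4 - 6 + 46) - 324) = -(sqrt(36) - 324) = -(6 - 324) = -1*(-318) = 318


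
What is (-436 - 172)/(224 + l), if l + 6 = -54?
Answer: -152/41 ≈ -3.7073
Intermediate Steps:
l = -60 (l = -6 - 54 = -60)
(-436 - 172)/(224 + l) = (-436 - 172)/(224 - 60) = -608/164 = -608*1/164 = -152/41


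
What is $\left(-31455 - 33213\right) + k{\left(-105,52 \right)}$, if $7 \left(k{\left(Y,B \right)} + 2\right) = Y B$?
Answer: $-65450$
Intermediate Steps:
$k{\left(Y,B \right)} = -2 + \frac{B Y}{7}$ ($k{\left(Y,B \right)} = -2 + \frac{Y B}{7} = -2 + \frac{B Y}{7}$)
$\left(-31455 - 33213\right) + k{\left(-105,52 \right)} = \left(-31455 - 33213\right) + \left(-2 + \frac{1}{7} \cdot 52 \left(-105\right)\right) = -64668 - 782 = -65450$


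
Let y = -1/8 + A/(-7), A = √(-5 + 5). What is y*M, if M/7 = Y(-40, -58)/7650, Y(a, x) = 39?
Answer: -91/20400 ≈ -0.0044608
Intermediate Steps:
M = 91/2550 (M = 7*(39/7650) = 7*(39*(1/7650)) = 7*(13/2550) = 91/2550 ≈ 0.035686)
A = 0 (A = √0 = 0)
y = -⅛ (y = -1/8 + 0/(-7) = -1*⅛ + 0*(-⅐) = -⅛ + 0 = -⅛ ≈ -0.12500)
y*M = -⅛*91/2550 = -91/20400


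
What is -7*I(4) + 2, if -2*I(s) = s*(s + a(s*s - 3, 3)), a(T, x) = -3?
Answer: 16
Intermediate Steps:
I(s) = -s*(-3 + s)/2 (I(s) = -s*(s - 3)/2 = -s*(-3 + s)/2)
-7*I(4) + 2 = -7*4*(3 - 1*4)/2 + 2 = -7*4*(3 - 4)/2 + 2 = -7*4*(-1)/2 + 2 = -7*(-2) + 2 = 14 + 2 = 16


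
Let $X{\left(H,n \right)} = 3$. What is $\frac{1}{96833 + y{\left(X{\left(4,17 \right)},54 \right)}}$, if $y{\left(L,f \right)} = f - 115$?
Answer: $\frac{1}{96772} \approx 1.0334 \cdot 10^{-5}$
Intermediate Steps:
$y{\left(L,f \right)} = -115 + f$
$\frac{1}{96833 + y{\left(X{\left(4,17 \right)},54 \right)}} = \frac{1}{96833 + \left(-115 + 54\right)} = \frac{1}{96833 - 61} = \frac{1}{96772}$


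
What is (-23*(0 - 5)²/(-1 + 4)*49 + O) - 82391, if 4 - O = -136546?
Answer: 134302/3 ≈ 44767.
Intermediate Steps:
O = 136550 (O = 4 - 1*(-136546) = 4 + 136546 = 136550)
(-23*(0 - 5)²/(-1 + 4)*49 + O) - 82391 = (-23*(0 - 5)²/(-1 + 4)*49 + 136550) - 82391 = (-23*(-5)²/3*49 + 136550) - 82391 = (-575/3*49 + 136550) - 82391 = (-28175/3 + 136550) - 82391 = 381475/3 - 82391 = 134302/3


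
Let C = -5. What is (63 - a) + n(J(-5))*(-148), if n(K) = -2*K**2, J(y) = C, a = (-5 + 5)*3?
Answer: 7463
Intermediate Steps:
a = 0 (a = 0*3 = 0)
J(y) = -5
(63 - a) + n(J(-5))*(-148) = (63 - 1*0) - 2*(-5)**2*(-148) = (63 + 0) - 2*25*(-148) = 63 - 50*(-148) = 63 + 7400 = 7463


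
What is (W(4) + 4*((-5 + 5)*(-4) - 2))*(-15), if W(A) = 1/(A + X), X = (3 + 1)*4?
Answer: 477/4 ≈ 119.25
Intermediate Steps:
X = 16 (X = 4*4 = 16)
W(A) = 1/(16 + A) (W(A) = 1/(A + 16) = 1/(16 + A))
(W(4) + 4*((-5 + 5)*(-4) - 2))*(-15) = (1/(16 + 4) + 4*((-5 + 5)*(-4) - 2))*(-15) = (1/20 + 4*(0*(-4) - 2))*(-15) = (1/20 + 4*(0 - 2))*(-15) = (1/20 + 4*(-2))*(-15) = (1/20 - 8)*(-15) = -159/20*(-15) = 477/4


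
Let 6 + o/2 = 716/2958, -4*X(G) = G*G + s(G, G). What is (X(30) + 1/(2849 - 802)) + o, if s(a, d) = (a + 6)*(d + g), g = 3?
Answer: -1615224811/3027513 ≈ -533.52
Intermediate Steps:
s(a, d) = (3 + d)*(6 + a) (s(a, d) = (a + 6)*(d + 3) = (6 + a)*(3 + d) = (3 + d)*(6 + a))
X(G) = -9/2 - 9*G/4 - G**2/2 (X(G) = -(G*G + (18 + 3*G + 6*G + G*G))/4 = -(G**2 + (18 + 3*G + 6*G + G**2))/4 = -(G**2 + (18 + G**2 + 9*G))/4 = -(18 + 2*G**2 + 9*G)/4 = -9/2 - 9*G/4 - G**2/2)
o = -17032/1479 (o = -12 + 2*(716/2958) = -12 + 2*(716*(1/2958)) = -12 + 2*(358/1479) = -12 + 716/1479 = -17032/1479 ≈ -11.516)
(X(30) + 1/(2849 - 802)) + o = ((-9/2 - 9/4*30 - 1/2*30**2) + 1/(2849 - 802)) - 17032/1479 = ((-9/2 - 135/2 - 1/2*900) + 1/2047) - 17032/1479 = ((-9/2 - 135/2 - 450) + 1/2047) - 17032/1479 = (-522 + 1/2047) - 17032/1479 = -1068533/2047 - 17032/1479 = -1615224811/3027513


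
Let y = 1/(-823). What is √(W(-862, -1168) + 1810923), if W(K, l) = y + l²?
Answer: 2*√537654785385/823 ≈ 1781.9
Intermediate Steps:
y = -1/823 ≈ -0.0012151
W(K, l) = -1/823 + l²
√(W(-862, -1168) + 1810923) = √((-1/823 + (-1168)²) + 1810923) = √((-1/823 + 1364224) + 1810923) = √(1122756351/823 + 1810923) = √(2613145980/823) = 2*√537654785385/823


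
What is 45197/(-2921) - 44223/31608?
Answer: -519254053/30775656 ≈ -16.872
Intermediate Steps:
45197/(-2921) - 44223/31608 = 45197*(-1/2921) - 44223*1/31608 = -45197/2921 - 14741/10536 = -519254053/30775656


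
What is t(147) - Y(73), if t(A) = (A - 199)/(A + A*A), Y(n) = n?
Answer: -397060/5439 ≈ -73.002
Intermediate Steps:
t(A) = (-199 + A)/(A + A**2)
t(147) - Y(73) = (-199 + 147)/(147*(1 + 147)) - 1*73 = (1/147)*(-52)/148 - 73 = (1/147)*(1/148)*(-52) - 73 = -13/5439 - 73 = -397060/5439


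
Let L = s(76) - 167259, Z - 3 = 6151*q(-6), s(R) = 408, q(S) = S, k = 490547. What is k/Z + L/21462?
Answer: -5561807389/264004062 ≈ -21.067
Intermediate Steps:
Z = -36903 (Z = 3 + 6151*(-6) = 3 - 36906 = -36903)
L = -166851 (L = 408 - 167259 = -166851)
k/Z + L/21462 = 490547/(-36903) - 166851/21462 = 490547*(-1/36903) - 166851*1/21462 = -490547/36903 - 55617/7154 = -5561807389/264004062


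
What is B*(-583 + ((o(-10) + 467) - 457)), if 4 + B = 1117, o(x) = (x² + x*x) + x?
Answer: -426279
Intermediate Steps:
o(x) = x + 2*x² (o(x) = (x² + x²) + x = 2*x² + x = x + 2*x²)
B = 1113 (B = -4 + 1117 = 1113)
B*(-583 + ((o(-10) + 467) - 457)) = 1113*(-583 + ((-10*(1 + 2*(-10)) + 467) - 457)) = 1113*(-583 + ((-10*(1 - 20) + 467) - 457)) = 1113*(-583 + ((-10*(-19) + 467) - 457)) = 1113*(-583 + ((190 + 467) - 457)) = 1113*(-583 + (657 - 457)) = 1113*(-583 + 200) = 1113*(-383) = -426279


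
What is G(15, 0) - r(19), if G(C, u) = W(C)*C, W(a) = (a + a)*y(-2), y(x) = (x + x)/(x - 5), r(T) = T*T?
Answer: -727/7 ≈ -103.86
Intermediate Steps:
r(T) = T²
y(x) = 2*x/(-5 + x) (y(x) = (2*x)/(-5 + x) = 2*x/(-5 + x))
W(a) = 8*a/7 (W(a) = (a + a)*(2*(-2)/(-5 - 2)) = (2*a)*(2*(-2)/(-7)) = (2*a)*(2*(-2)*(-⅐)) = (2*a)*(4/7) = 8*a/7)
G(C, u) = 8*C²/7 (G(C, u) = (8*C/7)*C = 8*C²/7)
G(15, 0) - r(19) = (8/7)*15² - 1*19² = (8/7)*225 - 1*361 = 1800/7 - 361 = -727/7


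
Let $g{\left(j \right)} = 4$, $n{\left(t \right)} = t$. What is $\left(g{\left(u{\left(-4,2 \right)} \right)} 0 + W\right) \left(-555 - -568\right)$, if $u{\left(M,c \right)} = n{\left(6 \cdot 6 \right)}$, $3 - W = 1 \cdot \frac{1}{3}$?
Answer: $\frac{104}{3} \approx 34.667$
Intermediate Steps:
$W = \frac{8}{3}$ ($W = 3 - 1 \cdot \frac{1}{3} = 3 - \frac{1}{3} = \frac{8}{3} \approx 2.6667$)
$u{\left(M,c \right)} = 36$ ($u{\left(M,c \right)} = 6 \cdot 6 = 36$)
$\left(g{\left(u{\left(-4,2 \right)} \right)} 0 + W\right) \left(-555 - -568\right) = \left(4 \cdot 0 + \frac{8}{3}\right) \left(-555 - -568\right) = \left(0 + \frac{8}{3}\right) \left(-555 + 568\right) = \frac{8}{3} \cdot 13 = \frac{104}{3}$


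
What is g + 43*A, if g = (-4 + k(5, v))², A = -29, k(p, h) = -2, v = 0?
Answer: -1211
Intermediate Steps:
g = 36 (g = (-4 - 2)² = (-6)² = 36)
g + 43*A = 36 + 43*(-29) = 36 - 1247 = -1211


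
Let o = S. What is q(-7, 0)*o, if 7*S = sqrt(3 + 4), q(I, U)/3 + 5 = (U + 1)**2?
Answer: -12*sqrt(7)/7 ≈ -4.5356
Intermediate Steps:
q(I, U) = -15 + 3*(1 + U)**2 (q(I, U) = -15 + 3*(U + 1)**2 = -15 + 3*(1 + U)**2)
S = sqrt(7)/7 (S = sqrt(3 + 4)/7 = sqrt(7)/7 ≈ 0.37796)
o = sqrt(7)/7 ≈ 0.37796
q(-7, 0)*o = (-15 + 3*(1 + 0)**2)*(sqrt(7)/7) = (-15 + 3*1**2)*(sqrt(7)/7) = (-15 + 3*1)*(sqrt(7)/7) = (-15 + 3)*(sqrt(7)/7) = -12*sqrt(7)/7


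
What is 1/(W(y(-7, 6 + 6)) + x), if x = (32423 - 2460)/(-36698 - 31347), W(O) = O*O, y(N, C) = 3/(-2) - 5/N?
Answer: 13336820/2360697 ≈ 5.6495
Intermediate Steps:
y(N, C) = -3/2 - 5/N (y(N, C) = 3*(-½) - 5/N = -3/2 - 5/N)
W(O) = O²
x = -29963/68045 (x = 29963/(-68045) = 29963*(-1/68045) = -29963/68045 ≈ -0.44034)
1/(W(y(-7, 6 + 6)) + x) = 1/((-3/2 - 5/(-7))² - 29963/68045) = 1/((-3/2 - 5*(-⅐))² - 29963/68045) = 1/((-3/2 + 5/7)² - 29963/68045) = 1/((-11/14)² - 29963/68045) = 1/(121/196 - 29963/68045) = 1/(2360697/13336820) = 13336820/2360697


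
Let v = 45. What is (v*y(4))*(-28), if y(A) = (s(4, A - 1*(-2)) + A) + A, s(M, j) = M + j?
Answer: -22680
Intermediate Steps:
y(A) = 6 + 3*A (y(A) = ((4 + (A - 1*(-2))) + A) + A = ((4 + (A + 2)) + A) + A = ((4 + (2 + A)) + A) + A = ((6 + A) + A) + A = (6 + 2*A) + A = 6 + 3*A)
(v*y(4))*(-28) = (45*(6 + 3*4))*(-28) = (45*(6 + 12))*(-28) = (45*18)*(-28) = 810*(-28) = -22680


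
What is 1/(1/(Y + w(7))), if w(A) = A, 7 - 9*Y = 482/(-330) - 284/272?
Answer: 813503/100980 ≈ 8.0561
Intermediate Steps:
Y = 106643/100980 (Y = 7/9 - (482/(-330) - 284/272)/9 = 7/9 - (482*(-1/330) - 284*1/272)/9 = 7/9 - (-241/165 - 71/68)/9 = 7/9 - ⅑*(-28103/11220) = 7/9 + 28103/100980 = 106643/100980 ≈ 1.0561)
1/(1/(Y + w(7))) = 1/(1/(106643/100980 + 7)) = 1/(1/(813503/100980)) = 1/(100980/813503) = 813503/100980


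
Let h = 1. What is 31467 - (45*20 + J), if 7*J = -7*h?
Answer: 30568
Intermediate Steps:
J = -1 (J = (-7*1)/7 = (⅐)*(-7) = -1)
31467 - (45*20 + J) = 31467 - (45*20 - 1) = 31467 - (900 - 1) = 31467 - 1*899 = 31467 - 899 = 30568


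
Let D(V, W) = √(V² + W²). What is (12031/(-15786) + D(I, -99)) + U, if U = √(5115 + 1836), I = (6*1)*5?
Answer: -12031/15786 + √6951 + 3*√1189 ≈ 186.06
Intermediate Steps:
I = 30 (I = 6*5 = 30)
U = √6951 ≈ 83.373
(12031/(-15786) + D(I, -99)) + U = (12031/(-15786) + √(30² + (-99)²)) + √6951 = (12031*(-1/15786) + √(900 + 9801)) + √6951 = (-12031/15786 + √10701) + √6951 = (-12031/15786 + 3*√1189) + √6951 = -12031/15786 + √6951 + 3*√1189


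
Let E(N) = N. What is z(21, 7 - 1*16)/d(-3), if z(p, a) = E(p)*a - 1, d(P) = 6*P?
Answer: 95/9 ≈ 10.556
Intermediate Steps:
z(p, a) = -1 + a*p (z(p, a) = p*a - 1 = a*p - 1 = -1 + a*p)
z(21, 7 - 1*16)/d(-3) = (-1 + (7 - 1*16)*21)/((6*(-3))) = (-1 + (7 - 16)*21)/(-18) = (-1 - 9*21)*(-1/18) = (-1 - 189)*(-1/18) = -190*(-1/18) = 95/9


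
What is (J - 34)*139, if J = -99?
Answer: -18487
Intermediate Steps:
(J - 34)*139 = (-99 - 34)*139 = -133*139 = -18487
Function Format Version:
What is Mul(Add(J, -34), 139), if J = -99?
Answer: -18487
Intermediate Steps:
Mul(Add(J, -34), 139) = Mul(Add(-99, -34), 139) = Mul(-133, 139) = -18487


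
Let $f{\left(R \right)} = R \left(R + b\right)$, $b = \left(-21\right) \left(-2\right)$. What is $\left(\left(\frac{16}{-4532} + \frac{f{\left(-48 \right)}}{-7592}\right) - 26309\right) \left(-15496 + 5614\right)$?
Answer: $\frac{279541310790834}{1075217} \approx 2.5999 \cdot 10^{8}$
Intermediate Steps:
$b = 42$
$f{\left(R \right)} = R \left(42 + R\right)$ ($f{\left(R \right)} = R \left(R + 42\right) = R \left(42 + R\right)$)
$\left(\left(\frac{16}{-4532} + \frac{f{\left(-48 \right)}}{-7592}\right) - 26309\right) \left(-15496 + 5614\right) = \left(\left(\frac{16}{-4532} + \frac{\left(-48\right) \left(42 - 48\right)}{-7592}\right) - 26309\right) \left(-15496 + 5614\right) = \left(\left(16 \left(- \frac{1}{4532}\right) + \left(-48\right) \left(-6\right) \left(- \frac{1}{7592}\right)\right) - 26309\right) \left(-9882\right) = \left(\left(- \frac{4}{1133} + 288 \left(- \frac{1}{7592}\right)\right) - 26309\right) \left(-9882\right) = \left(\left(- \frac{4}{1133} - \frac{36}{949}\right) - 26309\right) \left(-9882\right) = \left(- \frac{44584}{1075217} - 26309\right) \left(-9882\right) = \left(- \frac{28287928637}{1075217}\right) \left(-9882\right) = \frac{279541310790834}{1075217}$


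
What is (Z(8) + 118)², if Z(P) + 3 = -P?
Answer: 11449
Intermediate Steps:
Z(P) = -3 - P
(Z(8) + 118)² = ((-3 - 1*8) + 118)² = ((-3 - 8) + 118)² = (-11 + 118)² = 107² = 11449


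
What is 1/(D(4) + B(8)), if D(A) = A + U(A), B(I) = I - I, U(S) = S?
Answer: 1/8 ≈ 0.12500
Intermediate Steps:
B(I) = 0
D(A) = 2*A (D(A) = A + A = 2*A)
1/(D(4) + B(8)) = 1/(2*4 + 0) = 1/(8 + 0) = 1/8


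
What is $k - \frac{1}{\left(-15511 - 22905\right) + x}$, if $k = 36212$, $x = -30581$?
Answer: $\frac{2498519365}{68997} \approx 36212.0$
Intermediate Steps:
$k - \frac{1}{\left(-15511 - 22905\right) + x} = 36212 - \frac{1}{\left(-15511 - 22905\right) - 30581} = 36212 - \frac{1}{-38416 - 30581} = 36212 - \frac{1}{-68997} = 36212 - - \frac{1}{68997} = 36212 + \frac{1}{68997} = \frac{2498519365}{68997}$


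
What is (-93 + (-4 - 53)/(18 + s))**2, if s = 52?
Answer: 43125489/4900 ≈ 8801.1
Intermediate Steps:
(-93 + (-4 - 53)/(18 + s))**2 = (-93 + (-4 - 53)/(18 + 52))**2 = (-93 - 57/70)**2 = (-6567/70)**2 = 43125489/4900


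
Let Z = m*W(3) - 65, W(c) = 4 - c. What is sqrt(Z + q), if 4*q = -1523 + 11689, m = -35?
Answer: sqrt(9766)/2 ≈ 49.412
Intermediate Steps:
q = 5083/2 (q = (-1523 + 11689)/4 = (1/4)*10166 = 5083/2 ≈ 2541.5)
Z = -100 (Z = -35*(4 - 1*3) - 65 = -35*(4 - 3) - 65 = -35*1 - 65 = -35 - 65 = -100)
sqrt(Z + q) = sqrt(-100 + 5083/2) = sqrt(4883/2) = sqrt(9766)/2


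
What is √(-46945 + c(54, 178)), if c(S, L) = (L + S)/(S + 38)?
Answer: I*√24832571/23 ≈ 216.66*I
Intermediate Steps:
c(S, L) = (L + S)/(38 + S)
√(-46945 + c(54, 178)) = √(-46945 + (178 + 54)/(38 + 54)) = √(-46945 + 232/92) = √(-46945 + (1/92)*232) = √(-46945 + 58/23) = √(-1079677/23) = I*√24832571/23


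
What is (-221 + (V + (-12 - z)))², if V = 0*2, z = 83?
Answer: 99856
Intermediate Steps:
V = 0
(-221 + (V + (-12 - z)))² = (-221 + (0 + (-12 - 1*83)))² = (-221 + (0 + (-12 - 83)))² = (-221 + (0 - 95))² = (-221 - 95)² = (-316)² = 99856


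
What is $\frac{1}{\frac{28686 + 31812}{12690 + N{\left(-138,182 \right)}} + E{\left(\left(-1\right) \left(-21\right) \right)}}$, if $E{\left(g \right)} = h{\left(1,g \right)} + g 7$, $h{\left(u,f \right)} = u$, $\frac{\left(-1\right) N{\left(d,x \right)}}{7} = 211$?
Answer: $\frac{11213}{1720022} \approx 0.0065191$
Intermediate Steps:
$N{\left(d,x \right)} = -1477$ ($N{\left(d,x \right)} = \left(-7\right) 211 = -1477$)
$E{\left(g \right)} = 1 + 7 g$ ($E{\left(g \right)} = 1 + g 7 = 1 + 7 g$)
$\frac{1}{\frac{28686 + 31812}{12690 + N{\left(-138,182 \right)}} + E{\left(\left(-1\right) \left(-21\right) \right)}} = \frac{1}{\frac{28686 + 31812}{12690 - 1477} + \left(1 + 7 \left(\left(-1\right) \left(-21\right)\right)\right)} = \frac{1}{\frac{60498}{11213} + \left(1 + 7 \cdot 21\right)} = \frac{1}{60498 \cdot \frac{1}{11213} + \left(1 + 147\right)} = \frac{1}{\frac{60498}{11213} + 148} = \frac{1}{\frac{1720022}{11213}} = \frac{11213}{1720022}$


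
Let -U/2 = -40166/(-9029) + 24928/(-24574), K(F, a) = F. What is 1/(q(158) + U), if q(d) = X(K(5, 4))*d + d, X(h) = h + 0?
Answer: 110939323/104408513832 ≈ 0.0010625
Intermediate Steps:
X(h) = h
q(d) = 6*d (q(d) = 5*d + d = 6*d)
U = -761964372/110939323 (U = -2*(-40166/(-9029) + 24928/(-24574)) = -2*(-40166*(-1/9029) + 24928*(-1/24574)) = -2*(40166/9029 - 12464/12287) = -2*380982186/110939323 = -761964372/110939323 ≈ -6.8683)
1/(q(158) + U) = 1/(6*158 - 761964372/110939323) = 1/(948 - 761964372/110939323) = 1/(104408513832/110939323) = 110939323/104408513832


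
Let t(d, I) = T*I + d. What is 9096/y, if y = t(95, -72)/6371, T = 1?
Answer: 2519592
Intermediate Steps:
t(d, I) = I + d (t(d, I) = 1*I + d = I + d)
y = 1/277 (y = (-72 + 95)/6371 = 23*(1/6371) = 1/277 ≈ 0.0036101)
9096/y = 9096/(1/277) = 9096*277 = 2519592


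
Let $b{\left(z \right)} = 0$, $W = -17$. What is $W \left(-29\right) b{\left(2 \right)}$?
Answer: $0$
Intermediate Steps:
$W \left(-29\right) b{\left(2 \right)} = \left(-17\right) \left(-29\right) 0 = 493 \cdot 0 = 0$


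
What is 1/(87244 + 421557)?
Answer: 1/508801 ≈ 1.9654e-6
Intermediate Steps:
1/(87244 + 421557) = 1/508801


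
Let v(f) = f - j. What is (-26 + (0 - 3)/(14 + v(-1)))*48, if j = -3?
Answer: -1257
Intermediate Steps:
v(f) = 3 + f (v(f) = f - 1*(-3) = f + 3 = 3 + f)
(-26 + (0 - 3)/(14 + v(-1)))*48 = (-26 + (0 - 3)/(14 + (3 - 1)))*48 = (-26 - 3/(14 + 2))*48 = (-26 - 3/16)*48 = -419/16*48 = -1257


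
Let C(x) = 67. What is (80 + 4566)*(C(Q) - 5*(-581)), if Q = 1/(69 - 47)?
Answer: 13807912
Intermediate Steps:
Q = 1/22 ≈ 0.045455
(80 + 4566)*(C(Q) - 5*(-581)) = (80 + 4566)*(67 - 5*(-581)) = 4646*(67 + 2905) = 4646*2972 = 13807912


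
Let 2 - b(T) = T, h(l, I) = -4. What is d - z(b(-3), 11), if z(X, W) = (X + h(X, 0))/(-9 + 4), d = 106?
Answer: 531/5 ≈ 106.20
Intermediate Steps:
b(T) = 2 - T
z(X, W) = 4/5 - X/5 (z(X, W) = (X - 4)/(-9 + 4) = (-4 + X)/(-5) = (-4 + X)*(-1/5) = 4/5 - X/5)
d - z(b(-3), 11) = 106 - (4/5 - (2 - 1*(-3))/5) = 106 - (4/5 - (2 + 3)/5) = 106 - (4/5 - 1/5*5) = 106 - (4/5 - 1) = 106 - 1*(-1/5) = 106 + 1/5 = 531/5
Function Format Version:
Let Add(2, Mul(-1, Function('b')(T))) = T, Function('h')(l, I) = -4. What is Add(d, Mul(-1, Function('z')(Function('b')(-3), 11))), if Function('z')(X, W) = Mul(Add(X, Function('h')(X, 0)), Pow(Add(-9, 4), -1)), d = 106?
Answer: Rational(531, 5) ≈ 106.20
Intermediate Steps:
Function('b')(T) = Add(2, Mul(-1, T))
Function('z')(X, W) = Add(Rational(4, 5), Mul(Rational(-1, 5), X)) (Function('z')(X, W) = Mul(Add(X, -4), Pow(Add(-9, 4), -1)) = Mul(Add(-4, X), Pow(-5, -1)) = Mul(Add(-4, X), Rational(-1, 5)) = Add(Rational(4, 5), Mul(Rational(-1, 5), X)))
Add(d, Mul(-1, Function('z')(Function('b')(-3), 11))) = Add(106, Mul(-1, Add(Rational(4, 5), Mul(Rational(-1, 5), Add(2, Mul(-1, -3)))))) = Add(106, Mul(-1, Add(Rational(4, 5), Mul(Rational(-1, 5), Add(2, 3))))) = Add(106, Mul(-1, Add(Rational(4, 5), Mul(Rational(-1, 5), 5)))) = Add(106, Mul(-1, Add(Rational(4, 5), -1))) = Add(106, Mul(-1, Rational(-1, 5))) = Add(106, Rational(1, 5)) = Rational(531, 5)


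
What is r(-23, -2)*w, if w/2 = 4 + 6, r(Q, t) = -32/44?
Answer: -160/11 ≈ -14.545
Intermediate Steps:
r(Q, t) = -8/11 (r(Q, t) = -32*1/44 = -8/11)
w = 20 (w = 2*(4 + 6) = 2*10 = 20)
r(-23, -2)*w = -8/11*20 = -160/11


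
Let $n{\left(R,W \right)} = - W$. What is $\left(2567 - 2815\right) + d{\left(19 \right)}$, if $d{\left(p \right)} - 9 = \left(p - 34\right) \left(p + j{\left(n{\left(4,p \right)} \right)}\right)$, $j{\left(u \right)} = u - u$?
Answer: $-524$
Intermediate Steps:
$j{\left(u \right)} = 0$
$d{\left(p \right)} = 9 + p \left(-34 + p\right)$ ($d{\left(p \right)} = 9 + \left(p - 34\right) \left(p + 0\right) = 9 + \left(-34 + p\right) p = 9 + p \left(-34 + p\right)$)
$\left(2567 - 2815\right) + d{\left(19 \right)} = \left(2567 - 2815\right) + \left(9 + 19^{2} - 646\right) = -248 + \left(9 + 361 - 646\right) = -248 - 276 = -524$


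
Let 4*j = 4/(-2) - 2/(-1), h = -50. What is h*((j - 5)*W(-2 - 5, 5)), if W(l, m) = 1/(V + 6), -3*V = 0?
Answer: 125/3 ≈ 41.667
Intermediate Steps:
V = 0 (V = -⅓*0 = 0)
j = 0 (j = (4/(-2) - 2/(-1))/4 = (4*(-½) - 2*(-1))/4 = (-2 + 2)/4 = (¼)*0 = 0)
W(l, m) = ⅙ (W(l, m) = 1/(0 + 6) = 1/6 = ⅙)
h*((j - 5)*W(-2 - 5, 5)) = -50*(0 - 5)/6 = -(-250)/6 = -50*(-⅚) = 125/3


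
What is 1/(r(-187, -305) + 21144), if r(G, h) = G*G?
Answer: 1/56113 ≈ 1.7821e-5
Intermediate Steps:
r(G, h) = G**2
1/(r(-187, -305) + 21144) = 1/((-187)**2 + 21144) = 1/(34969 + 21144) = 1/56113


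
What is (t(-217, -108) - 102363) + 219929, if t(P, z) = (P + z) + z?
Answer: 117133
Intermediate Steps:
t(P, z) = P + 2*z
(t(-217, -108) - 102363) + 219929 = ((-217 + 2*(-108)) - 102363) + 219929 = ((-217 - 216) - 102363) + 219929 = (-433 - 102363) + 219929 = -102796 + 219929 = 117133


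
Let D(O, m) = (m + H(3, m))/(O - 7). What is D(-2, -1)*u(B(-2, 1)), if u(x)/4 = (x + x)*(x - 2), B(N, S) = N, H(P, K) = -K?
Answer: 0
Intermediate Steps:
u(x) = 8*x*(-2 + x) (u(x) = 4*((x + x)*(x - 2)) = 4*((2*x)*(-2 + x)) = 4*(2*x*(-2 + x)) = 8*x*(-2 + x))
D(O, m) = 0 (D(O, m) = (m - m)/(O - 7) = 0/(-7 + O) = 0)
D(-2, -1)*u(B(-2, 1)) = 0*(8*(-2)*(-2 - 2)) = 0*(8*(-2)*(-4)) = 0*64 = 0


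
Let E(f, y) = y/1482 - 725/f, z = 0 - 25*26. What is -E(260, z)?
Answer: 9565/2964 ≈ 3.2271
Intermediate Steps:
z = -650 (z = 0 - 650 = -650)
E(f, y) = -725/f + y/1482 (E(f, y) = y*(1/1482) - 725/f = y/1482 - 725/f = -725/f + y/1482)
-E(260, z) = -(-725/260 + (1/1482)*(-650)) = -(-725*1/260 - 25/57) = -(-145/52 - 25/57) = -1*(-9565/2964) = 9565/2964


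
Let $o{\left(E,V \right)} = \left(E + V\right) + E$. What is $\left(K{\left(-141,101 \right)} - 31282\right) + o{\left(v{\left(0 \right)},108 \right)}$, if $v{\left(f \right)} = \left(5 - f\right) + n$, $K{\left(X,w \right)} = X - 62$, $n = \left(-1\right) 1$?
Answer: $-31369$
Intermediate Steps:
$n = -1$
$K{\left(X,w \right)} = -62 + X$
$v{\left(f \right)} = 4 - f$ ($v{\left(f \right)} = \left(5 - f\right) - 1 = 4 - f$)
$o{\left(E,V \right)} = V + 2 E$
$\left(K{\left(-141,101 \right)} - 31282\right) + o{\left(v{\left(0 \right)},108 \right)} = \left(\left(-62 - 141\right) - 31282\right) + \left(108 + 2 \left(4 - 0\right)\right) = \left(-203 - 31282\right) + \left(108 + 2 \left(4 + 0\right)\right) = -31485 + \left(108 + 2 \cdot 4\right) = -31485 + \left(108 + 8\right) = -31485 + 116 = -31369$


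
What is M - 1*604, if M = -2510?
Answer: -3114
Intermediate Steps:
M - 1*604 = -2510 - 1*604 = -2510 - 604 = -3114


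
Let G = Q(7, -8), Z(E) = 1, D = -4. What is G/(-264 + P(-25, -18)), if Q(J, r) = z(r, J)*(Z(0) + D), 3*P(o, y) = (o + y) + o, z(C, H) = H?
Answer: 63/860 ≈ 0.073256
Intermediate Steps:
P(o, y) = y/3 + 2*o/3 (P(o, y) = ((o + y) + o)/3 = (y + 2*o)/3 = y/3 + 2*o/3)
Q(J, r) = -3*J (Q(J, r) = J*(1 - 4) = J*(-3) = -3*J)
G = -21 (G = -3*7 = -21)
G/(-264 + P(-25, -18)) = -21/(-264 + ((1/3)*(-18) + (2/3)*(-25))) = -21/(-264 + (-6 - 50/3)) = -21/(-264 - 68/3) = -21/(-860/3) = -21*(-3/860) = 63/860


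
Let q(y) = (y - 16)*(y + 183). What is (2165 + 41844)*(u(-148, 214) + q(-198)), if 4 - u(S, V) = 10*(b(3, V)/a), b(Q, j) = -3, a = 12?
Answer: 283109897/2 ≈ 1.4155e+8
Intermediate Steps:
q(y) = (-16 + y)*(183 + y)
u(S, V) = 13/2 (u(S, V) = 4 - 10*(-3/12) = 4 - 10*(-3*1/12) = 4 - 10*(-1)/4 = 4 - 1*(-5/2) = 4 + 5/2 = 13/2)
(2165 + 41844)*(u(-148, 214) + q(-198)) = (2165 + 41844)*(13/2 + (-2928 + (-198)**2 + 167*(-198))) = 44009*(13/2 + (-2928 + 39204 - 33066)) = 44009*(13/2 + 3210) = 44009*(6433/2) = 283109897/2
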